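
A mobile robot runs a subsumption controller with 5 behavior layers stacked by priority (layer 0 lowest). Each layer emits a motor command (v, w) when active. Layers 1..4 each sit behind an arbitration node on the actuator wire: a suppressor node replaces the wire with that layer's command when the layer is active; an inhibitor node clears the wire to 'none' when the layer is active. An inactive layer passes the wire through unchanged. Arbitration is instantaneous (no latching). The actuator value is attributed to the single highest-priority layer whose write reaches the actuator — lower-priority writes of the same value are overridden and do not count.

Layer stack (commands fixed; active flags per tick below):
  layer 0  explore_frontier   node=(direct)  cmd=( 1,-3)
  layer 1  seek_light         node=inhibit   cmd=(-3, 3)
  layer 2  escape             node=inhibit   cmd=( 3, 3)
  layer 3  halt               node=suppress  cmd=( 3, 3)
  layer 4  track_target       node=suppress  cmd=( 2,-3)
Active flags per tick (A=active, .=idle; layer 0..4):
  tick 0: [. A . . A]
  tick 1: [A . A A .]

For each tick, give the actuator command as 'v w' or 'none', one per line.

2 -3
3 3

tick 0:
  [0] explore_frontier off; wire := none
  [1] seek_light on (inhibit); wire := none
  [2] escape off; pass none
  [3] halt off; pass none
  [4] track_target on (suppress); wire := (2, -3)
  output (2, -3)
tick 1:
  [0] explore_frontier on; wire := (1, -3)
  [1] seek_light off; pass (1, -3)
  [2] escape on (inhibit); wire := none
  [3] halt on (suppress); wire := (3, 3)
  [4] track_target off; pass (3, 3)
  output (3, 3)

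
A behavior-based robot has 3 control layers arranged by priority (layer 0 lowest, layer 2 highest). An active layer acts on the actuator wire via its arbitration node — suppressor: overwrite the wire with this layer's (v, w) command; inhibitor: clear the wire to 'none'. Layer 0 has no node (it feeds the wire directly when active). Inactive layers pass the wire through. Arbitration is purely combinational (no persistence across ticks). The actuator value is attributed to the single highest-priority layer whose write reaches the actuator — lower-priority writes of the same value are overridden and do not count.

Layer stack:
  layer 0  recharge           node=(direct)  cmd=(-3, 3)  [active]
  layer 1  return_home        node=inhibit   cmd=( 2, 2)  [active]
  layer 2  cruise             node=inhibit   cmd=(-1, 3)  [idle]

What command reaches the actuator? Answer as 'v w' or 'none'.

none

[0] recharge on; wire := (-3, 3)
[1] return_home on (inhibit); wire := none
[2] cruise off; pass none
output none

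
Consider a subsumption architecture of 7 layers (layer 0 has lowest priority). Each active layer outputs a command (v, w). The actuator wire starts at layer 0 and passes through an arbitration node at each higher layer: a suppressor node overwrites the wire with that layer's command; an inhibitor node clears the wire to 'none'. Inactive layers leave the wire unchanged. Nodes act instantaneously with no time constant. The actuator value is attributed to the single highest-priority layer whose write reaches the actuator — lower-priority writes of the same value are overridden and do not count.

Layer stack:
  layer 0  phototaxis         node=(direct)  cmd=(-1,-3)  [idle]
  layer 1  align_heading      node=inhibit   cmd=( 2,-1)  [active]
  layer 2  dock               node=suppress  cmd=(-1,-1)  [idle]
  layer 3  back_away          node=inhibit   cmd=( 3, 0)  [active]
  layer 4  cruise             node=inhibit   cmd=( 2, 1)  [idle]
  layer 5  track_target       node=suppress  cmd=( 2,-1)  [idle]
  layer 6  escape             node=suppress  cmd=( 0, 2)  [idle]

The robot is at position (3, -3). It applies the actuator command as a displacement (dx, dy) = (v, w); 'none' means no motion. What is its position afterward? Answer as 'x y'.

L0 phototaxis: idle → wire = none
L1 align_heading: active, inhibitor → wire = none
L2 dock: idle → wire stays none
L3 back_away: active, inhibitor → wire = none
L4 cruise: idle → wire stays none
L5 track_target: idle → wire stays none
L6 escape: idle → wire stays none
actuator = none
position: (3, -3) + none = (3, -3)

3 -3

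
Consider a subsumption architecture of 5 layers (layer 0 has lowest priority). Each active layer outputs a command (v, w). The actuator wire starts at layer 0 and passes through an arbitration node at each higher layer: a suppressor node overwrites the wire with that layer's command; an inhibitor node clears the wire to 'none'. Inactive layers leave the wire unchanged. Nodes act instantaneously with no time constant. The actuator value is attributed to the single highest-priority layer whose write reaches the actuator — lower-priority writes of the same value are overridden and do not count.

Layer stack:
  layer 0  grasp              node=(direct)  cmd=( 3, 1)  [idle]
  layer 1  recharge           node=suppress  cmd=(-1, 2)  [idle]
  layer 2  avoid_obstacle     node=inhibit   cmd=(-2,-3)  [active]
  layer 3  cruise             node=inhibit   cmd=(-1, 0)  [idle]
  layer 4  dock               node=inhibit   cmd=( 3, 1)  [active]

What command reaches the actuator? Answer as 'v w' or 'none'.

none

L0 grasp: idle → wire = none
L1 recharge: idle → wire stays none
L2 avoid_obstacle: active, inhibitor → wire = none
L3 cruise: idle → wire stays none
L4 dock: active, inhibitor → wire = none
actuator = none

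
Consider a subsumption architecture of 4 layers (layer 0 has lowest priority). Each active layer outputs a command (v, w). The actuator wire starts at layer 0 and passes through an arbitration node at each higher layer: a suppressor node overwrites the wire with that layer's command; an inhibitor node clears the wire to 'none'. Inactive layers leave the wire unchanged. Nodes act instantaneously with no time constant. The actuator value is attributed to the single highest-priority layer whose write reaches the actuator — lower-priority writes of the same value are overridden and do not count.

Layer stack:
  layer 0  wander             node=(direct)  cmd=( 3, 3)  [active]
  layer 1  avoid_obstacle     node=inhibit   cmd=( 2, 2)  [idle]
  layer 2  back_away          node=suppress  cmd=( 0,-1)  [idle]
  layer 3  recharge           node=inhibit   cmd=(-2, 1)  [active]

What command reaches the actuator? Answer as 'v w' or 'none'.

none

layer 0 (wander) active — direct: (3, 3)
layer 1 (avoid_obstacle) idle — unchanged: (3, 3)
layer 2 (back_away) idle — unchanged: (3, 3)
layer 3 (recharge) active — inhibits: none
→ actuator none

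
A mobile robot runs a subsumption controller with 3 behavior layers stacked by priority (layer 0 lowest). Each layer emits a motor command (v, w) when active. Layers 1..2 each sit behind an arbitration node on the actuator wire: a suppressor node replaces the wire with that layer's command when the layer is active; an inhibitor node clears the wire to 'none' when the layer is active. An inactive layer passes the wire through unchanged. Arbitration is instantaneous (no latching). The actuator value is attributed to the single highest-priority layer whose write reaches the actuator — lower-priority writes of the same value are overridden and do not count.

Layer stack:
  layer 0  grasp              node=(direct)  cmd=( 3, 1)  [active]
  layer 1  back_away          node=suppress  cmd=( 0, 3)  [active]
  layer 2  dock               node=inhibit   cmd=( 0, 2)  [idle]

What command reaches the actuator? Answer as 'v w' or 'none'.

0 3

L0 grasp: active, feeds wire = (3, 1)
L1 back_away: active, suppressor → wire = (0, 3)
L2 dock: idle → wire stays (0, 3)
actuator = (0, 3)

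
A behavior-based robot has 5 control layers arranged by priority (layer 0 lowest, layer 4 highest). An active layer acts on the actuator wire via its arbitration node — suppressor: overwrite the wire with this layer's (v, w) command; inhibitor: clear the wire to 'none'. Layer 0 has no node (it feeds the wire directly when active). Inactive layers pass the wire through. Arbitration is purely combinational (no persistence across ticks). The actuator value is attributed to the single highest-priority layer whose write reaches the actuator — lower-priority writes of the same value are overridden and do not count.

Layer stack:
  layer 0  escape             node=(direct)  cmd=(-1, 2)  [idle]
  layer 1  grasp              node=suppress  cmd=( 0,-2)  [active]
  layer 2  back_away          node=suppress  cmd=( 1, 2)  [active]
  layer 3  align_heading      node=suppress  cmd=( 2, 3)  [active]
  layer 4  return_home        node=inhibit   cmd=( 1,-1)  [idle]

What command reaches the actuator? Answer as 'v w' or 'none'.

2 3

L0 escape: idle → wire = none
L1 grasp: active, suppressor → wire = (0, -2)
L2 back_away: active, suppressor → wire = (1, 2)
L3 align_heading: active, suppressor → wire = (2, 3)
L4 return_home: idle → wire stays (2, 3)
actuator = (2, 3)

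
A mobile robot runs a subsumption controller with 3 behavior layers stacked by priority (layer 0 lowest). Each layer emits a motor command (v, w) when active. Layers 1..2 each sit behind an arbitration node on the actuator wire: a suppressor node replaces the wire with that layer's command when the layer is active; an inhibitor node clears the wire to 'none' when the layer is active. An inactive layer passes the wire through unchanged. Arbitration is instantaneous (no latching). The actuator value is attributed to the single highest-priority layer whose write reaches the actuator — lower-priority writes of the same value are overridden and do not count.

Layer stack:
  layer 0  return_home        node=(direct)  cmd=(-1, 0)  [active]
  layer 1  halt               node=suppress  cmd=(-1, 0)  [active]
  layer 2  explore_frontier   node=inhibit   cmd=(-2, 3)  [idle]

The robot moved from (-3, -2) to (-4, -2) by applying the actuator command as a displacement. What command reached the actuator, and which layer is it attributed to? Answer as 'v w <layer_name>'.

displacement = (-4, -2) − (-3, -2) = (-1, 0)
layer 0 (return_home) active — direct: (-1, 0)
layer 1 (halt) active — suppresses: (-1, 0)
layer 2 (explore_frontier) idle — unchanged: (-1, 0)
→ actuator (-1, 0) — from layer 1 (halt)

-1 0 halt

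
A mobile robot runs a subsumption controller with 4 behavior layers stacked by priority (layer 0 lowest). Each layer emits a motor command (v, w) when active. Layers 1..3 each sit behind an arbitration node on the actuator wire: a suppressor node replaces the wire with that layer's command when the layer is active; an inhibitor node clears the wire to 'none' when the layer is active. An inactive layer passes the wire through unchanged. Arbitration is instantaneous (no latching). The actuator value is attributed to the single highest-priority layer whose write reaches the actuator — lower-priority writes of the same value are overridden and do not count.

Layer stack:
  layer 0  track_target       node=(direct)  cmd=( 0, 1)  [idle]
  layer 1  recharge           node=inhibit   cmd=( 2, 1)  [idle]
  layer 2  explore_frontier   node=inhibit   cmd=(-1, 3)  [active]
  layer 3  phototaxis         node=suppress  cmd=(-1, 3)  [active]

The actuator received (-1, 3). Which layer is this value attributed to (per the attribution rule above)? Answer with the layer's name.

[0] track_target off; wire := none
[1] recharge off; pass none
[2] explore_frontier on (inhibit); wire := none
[3] phototaxis on (suppress); wire := (-1, 3)
output (-1, 3)
last writer: layer 3 = phototaxis

phototaxis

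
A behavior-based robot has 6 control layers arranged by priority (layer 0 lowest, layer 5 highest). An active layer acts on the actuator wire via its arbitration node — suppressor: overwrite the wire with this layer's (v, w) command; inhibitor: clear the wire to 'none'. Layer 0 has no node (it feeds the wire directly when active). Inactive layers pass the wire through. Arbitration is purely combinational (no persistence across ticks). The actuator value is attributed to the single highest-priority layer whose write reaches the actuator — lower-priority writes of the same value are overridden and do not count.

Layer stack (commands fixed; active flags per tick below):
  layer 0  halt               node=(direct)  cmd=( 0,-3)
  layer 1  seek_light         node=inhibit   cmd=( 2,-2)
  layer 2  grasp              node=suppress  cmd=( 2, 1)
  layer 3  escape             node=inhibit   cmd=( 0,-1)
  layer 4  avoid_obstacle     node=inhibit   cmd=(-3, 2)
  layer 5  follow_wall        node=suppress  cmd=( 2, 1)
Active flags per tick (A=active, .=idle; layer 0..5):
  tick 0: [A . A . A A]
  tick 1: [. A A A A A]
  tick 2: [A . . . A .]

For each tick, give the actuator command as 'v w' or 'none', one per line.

tick 0:
  L0 halt: active, feeds wire = (0, -3)
  L1 seek_light: idle → wire stays (0, -3)
  L2 grasp: active, suppressor → wire = (2, 1)
  L3 escape: idle → wire stays (2, 1)
  L4 avoid_obstacle: active, inhibitor → wire = none
  L5 follow_wall: active, suppressor → wire = (2, 1)
  actuator = (2, 1)
tick 1:
  L0 halt: idle → wire = none
  L1 seek_light: active, inhibitor → wire = none
  L2 grasp: active, suppressor → wire = (2, 1)
  L3 escape: active, inhibitor → wire = none
  L4 avoid_obstacle: active, inhibitor → wire = none
  L5 follow_wall: active, suppressor → wire = (2, 1)
  actuator = (2, 1)
tick 2:
  L0 halt: active, feeds wire = (0, -3)
  L1 seek_light: idle → wire stays (0, -3)
  L2 grasp: idle → wire stays (0, -3)
  L3 escape: idle → wire stays (0, -3)
  L4 avoid_obstacle: active, inhibitor → wire = none
  L5 follow_wall: idle → wire stays none
  actuator = none

2 1
2 1
none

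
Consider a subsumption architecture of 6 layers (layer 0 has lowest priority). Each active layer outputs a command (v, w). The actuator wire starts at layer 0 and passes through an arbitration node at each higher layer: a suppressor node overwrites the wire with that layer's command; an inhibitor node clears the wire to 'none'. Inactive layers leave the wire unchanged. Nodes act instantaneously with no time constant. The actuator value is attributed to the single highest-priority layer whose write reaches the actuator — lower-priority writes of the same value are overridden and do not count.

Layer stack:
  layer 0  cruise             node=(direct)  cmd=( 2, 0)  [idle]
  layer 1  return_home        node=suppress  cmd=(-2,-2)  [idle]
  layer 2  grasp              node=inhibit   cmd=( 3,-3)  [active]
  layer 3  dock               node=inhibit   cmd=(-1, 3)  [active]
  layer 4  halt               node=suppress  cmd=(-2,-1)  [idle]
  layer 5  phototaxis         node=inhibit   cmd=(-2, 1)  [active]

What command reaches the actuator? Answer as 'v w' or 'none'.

layer 0 (cruise) idle — none
layer 1 (return_home) idle — unchanged: none
layer 2 (grasp) active — inhibits: none
layer 3 (dock) active — inhibits: none
layer 4 (halt) idle — unchanged: none
layer 5 (phototaxis) active — inhibits: none
→ actuator none

none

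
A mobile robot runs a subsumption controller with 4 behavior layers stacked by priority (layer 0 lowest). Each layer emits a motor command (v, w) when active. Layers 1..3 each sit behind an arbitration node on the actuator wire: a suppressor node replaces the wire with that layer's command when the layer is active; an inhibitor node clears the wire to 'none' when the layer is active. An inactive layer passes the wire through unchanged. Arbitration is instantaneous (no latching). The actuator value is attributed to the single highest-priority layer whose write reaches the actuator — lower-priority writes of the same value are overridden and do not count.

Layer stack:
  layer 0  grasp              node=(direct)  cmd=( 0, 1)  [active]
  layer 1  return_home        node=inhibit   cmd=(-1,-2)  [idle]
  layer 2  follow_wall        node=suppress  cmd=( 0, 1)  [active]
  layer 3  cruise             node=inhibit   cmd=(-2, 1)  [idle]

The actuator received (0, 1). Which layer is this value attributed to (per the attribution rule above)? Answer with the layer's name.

follow_wall

[0] grasp on; wire := (0, 1)
[1] return_home off; pass (0, 1)
[2] follow_wall on (suppress); wire := (0, 1)
[3] cruise off; pass (0, 1)
output (0, 1)
last writer: layer 2 = follow_wall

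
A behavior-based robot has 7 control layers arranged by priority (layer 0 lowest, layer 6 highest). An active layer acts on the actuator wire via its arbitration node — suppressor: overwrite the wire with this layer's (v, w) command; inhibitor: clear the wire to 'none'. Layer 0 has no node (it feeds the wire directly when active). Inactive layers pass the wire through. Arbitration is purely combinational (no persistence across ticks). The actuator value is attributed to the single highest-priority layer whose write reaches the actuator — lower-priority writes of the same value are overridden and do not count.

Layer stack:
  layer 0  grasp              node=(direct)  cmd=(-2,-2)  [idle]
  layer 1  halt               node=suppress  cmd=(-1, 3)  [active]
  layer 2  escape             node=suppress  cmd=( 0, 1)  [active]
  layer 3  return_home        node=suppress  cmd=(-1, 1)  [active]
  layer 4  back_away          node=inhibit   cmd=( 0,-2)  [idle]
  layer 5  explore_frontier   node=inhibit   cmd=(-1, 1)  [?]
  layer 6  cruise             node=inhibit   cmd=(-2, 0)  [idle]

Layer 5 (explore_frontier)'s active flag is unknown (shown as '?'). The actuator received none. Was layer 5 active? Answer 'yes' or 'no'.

yes

If layer 5 is active=yes:
  actuator would be none
If layer 5 is active=no:
  actuator would be (-1, 1)
Observed none, so layer 5 was active.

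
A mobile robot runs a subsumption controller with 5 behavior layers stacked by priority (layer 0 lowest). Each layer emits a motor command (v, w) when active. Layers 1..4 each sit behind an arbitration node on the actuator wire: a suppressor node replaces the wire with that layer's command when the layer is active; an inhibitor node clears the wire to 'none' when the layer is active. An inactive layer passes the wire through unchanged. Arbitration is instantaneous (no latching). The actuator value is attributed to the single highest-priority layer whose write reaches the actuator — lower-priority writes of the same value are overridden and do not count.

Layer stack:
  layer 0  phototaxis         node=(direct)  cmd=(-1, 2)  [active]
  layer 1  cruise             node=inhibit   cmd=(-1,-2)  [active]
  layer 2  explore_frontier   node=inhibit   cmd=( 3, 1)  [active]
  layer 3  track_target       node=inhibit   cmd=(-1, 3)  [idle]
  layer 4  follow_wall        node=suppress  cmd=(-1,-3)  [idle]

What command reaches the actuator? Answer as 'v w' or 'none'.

[0] phototaxis on; wire := (-1, 2)
[1] cruise on (inhibit); wire := none
[2] explore_frontier on (inhibit); wire := none
[3] track_target off; pass none
[4] follow_wall off; pass none
output none

none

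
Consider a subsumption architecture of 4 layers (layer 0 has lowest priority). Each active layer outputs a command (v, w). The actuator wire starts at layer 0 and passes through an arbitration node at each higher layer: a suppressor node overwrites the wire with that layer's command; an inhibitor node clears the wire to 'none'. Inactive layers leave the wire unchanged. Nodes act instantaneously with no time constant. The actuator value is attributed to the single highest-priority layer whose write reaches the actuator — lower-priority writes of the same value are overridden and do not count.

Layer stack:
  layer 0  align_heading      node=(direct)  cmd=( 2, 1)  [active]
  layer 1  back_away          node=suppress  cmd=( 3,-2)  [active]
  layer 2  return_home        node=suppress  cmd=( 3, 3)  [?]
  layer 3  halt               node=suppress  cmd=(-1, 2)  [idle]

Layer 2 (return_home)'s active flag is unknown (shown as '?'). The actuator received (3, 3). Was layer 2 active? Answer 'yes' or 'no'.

If layer 2 is active=yes:
  actuator would be (3, 3)
If layer 2 is active=no:
  actuator would be (3, -2)
Observed (3, 3), so layer 2 was active.

yes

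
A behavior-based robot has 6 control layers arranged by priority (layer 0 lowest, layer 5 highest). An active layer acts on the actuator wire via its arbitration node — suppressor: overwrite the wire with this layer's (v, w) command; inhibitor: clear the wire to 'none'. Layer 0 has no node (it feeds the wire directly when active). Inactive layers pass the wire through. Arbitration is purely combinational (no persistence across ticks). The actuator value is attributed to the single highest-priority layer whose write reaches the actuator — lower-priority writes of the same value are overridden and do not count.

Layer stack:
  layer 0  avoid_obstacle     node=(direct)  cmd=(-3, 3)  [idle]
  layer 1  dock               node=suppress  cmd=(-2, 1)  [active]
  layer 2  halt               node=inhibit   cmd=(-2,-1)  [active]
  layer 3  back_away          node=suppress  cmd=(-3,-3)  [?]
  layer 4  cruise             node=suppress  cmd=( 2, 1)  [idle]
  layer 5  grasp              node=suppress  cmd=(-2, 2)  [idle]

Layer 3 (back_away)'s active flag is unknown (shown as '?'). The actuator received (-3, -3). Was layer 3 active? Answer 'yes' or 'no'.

yes

If layer 3 is active=yes:
  actuator would be (-3, -3)
If layer 3 is active=no:
  actuator would be none
Observed (-3, -3), so layer 3 was active.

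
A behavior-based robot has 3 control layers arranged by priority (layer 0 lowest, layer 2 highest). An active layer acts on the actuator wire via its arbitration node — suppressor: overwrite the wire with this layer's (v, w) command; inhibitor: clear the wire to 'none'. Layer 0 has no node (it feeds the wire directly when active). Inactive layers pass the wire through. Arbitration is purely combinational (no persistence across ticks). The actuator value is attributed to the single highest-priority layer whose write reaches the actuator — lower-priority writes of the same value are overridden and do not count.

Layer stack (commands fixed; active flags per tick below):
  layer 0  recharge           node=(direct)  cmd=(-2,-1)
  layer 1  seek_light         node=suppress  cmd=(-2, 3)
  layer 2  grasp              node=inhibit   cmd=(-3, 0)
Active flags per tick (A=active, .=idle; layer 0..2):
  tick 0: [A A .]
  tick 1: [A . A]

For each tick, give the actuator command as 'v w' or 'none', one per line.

-2 3
none

tick 0:
  layer 0 (recharge) active — direct: (-2, -1)
  layer 1 (seek_light) active — suppresses: (-2, 3)
  layer 2 (grasp) idle — unchanged: (-2, 3)
  → actuator (-2, 3)
tick 1:
  layer 0 (recharge) active — direct: (-2, -1)
  layer 1 (seek_light) idle — unchanged: (-2, -1)
  layer 2 (grasp) active — inhibits: none
  → actuator none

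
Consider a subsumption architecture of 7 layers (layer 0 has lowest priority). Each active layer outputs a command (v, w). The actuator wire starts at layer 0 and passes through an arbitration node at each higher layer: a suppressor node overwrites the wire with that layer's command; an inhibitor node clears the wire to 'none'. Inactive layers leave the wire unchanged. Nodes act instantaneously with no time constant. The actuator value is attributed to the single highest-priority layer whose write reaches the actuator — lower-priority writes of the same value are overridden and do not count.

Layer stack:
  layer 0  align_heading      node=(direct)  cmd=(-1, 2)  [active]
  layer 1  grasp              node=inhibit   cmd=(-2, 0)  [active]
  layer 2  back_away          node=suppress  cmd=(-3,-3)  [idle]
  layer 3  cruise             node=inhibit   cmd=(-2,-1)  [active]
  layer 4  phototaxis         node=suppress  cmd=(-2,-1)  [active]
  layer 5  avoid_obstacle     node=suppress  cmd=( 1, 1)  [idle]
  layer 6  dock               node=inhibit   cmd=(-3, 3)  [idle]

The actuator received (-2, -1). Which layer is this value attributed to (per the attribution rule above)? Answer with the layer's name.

[0] align_heading on; wire := (-1, 2)
[1] grasp on (inhibit); wire := none
[2] back_away off; pass none
[3] cruise on (inhibit); wire := none
[4] phototaxis on (suppress); wire := (-2, -1)
[5] avoid_obstacle off; pass (-2, -1)
[6] dock off; pass (-2, -1)
output (-2, -1)
last writer: layer 4 = phototaxis

phototaxis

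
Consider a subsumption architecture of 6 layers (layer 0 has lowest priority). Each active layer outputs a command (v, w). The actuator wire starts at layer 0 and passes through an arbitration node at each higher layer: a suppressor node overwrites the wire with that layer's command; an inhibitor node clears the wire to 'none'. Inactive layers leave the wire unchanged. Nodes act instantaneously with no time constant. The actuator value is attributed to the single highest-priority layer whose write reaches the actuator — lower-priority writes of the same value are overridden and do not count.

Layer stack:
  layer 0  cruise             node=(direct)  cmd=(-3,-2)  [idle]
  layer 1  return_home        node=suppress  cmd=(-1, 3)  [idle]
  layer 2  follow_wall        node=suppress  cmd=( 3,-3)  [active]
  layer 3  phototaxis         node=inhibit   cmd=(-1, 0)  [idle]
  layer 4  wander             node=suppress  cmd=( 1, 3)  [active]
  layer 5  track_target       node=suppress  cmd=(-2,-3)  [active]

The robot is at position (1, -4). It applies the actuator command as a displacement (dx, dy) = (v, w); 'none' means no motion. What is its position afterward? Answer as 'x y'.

-1 -7

[0] cruise off; wire := none
[1] return_home off; pass none
[2] follow_wall on (suppress); wire := (3, -3)
[3] phototaxis off; pass (3, -3)
[4] wander on (suppress); wire := (1, 3)
[5] track_target on (suppress); wire := (-2, -3)
output (-2, -3)
position: (1, -4) + (-2, -3) = (-1, -7)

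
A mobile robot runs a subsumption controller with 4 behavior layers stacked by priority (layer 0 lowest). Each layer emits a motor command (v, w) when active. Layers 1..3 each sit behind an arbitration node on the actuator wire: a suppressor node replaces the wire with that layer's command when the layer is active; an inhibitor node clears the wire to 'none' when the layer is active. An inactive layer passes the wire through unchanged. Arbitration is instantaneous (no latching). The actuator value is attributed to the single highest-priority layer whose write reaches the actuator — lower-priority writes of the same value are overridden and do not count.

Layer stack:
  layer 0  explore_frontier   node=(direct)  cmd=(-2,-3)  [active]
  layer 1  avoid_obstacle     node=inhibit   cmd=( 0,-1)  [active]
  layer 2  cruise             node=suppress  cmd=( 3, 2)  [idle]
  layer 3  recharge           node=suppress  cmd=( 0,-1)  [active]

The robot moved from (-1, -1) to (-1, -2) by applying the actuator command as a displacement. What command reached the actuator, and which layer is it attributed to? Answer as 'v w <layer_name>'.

0 -1 recharge

displacement = (-1, -2) − (-1, -1) = (0, -1)
layer 0 (explore_frontier) active — direct: (-2, -3)
layer 1 (avoid_obstacle) active — inhibits: none
layer 2 (cruise) idle — unchanged: none
layer 3 (recharge) active — suppresses: (0, -1)
→ actuator (0, -1) — from layer 3 (recharge)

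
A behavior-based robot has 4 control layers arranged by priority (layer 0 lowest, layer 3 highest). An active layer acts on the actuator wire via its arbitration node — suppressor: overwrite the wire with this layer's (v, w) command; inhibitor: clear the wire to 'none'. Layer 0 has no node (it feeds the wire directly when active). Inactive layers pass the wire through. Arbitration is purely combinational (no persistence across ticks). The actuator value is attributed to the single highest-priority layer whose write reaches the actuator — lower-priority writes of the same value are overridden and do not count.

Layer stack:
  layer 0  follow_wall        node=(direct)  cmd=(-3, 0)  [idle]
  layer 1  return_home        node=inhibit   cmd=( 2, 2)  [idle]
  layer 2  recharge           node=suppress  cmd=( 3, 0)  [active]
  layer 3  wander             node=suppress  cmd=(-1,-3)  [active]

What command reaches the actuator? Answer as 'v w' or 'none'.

layer 0 (follow_wall) idle — none
layer 1 (return_home) idle — unchanged: none
layer 2 (recharge) active — suppresses: (3, 0)
layer 3 (wander) active — suppresses: (-1, -3)
→ actuator (-1, -3)

-1 -3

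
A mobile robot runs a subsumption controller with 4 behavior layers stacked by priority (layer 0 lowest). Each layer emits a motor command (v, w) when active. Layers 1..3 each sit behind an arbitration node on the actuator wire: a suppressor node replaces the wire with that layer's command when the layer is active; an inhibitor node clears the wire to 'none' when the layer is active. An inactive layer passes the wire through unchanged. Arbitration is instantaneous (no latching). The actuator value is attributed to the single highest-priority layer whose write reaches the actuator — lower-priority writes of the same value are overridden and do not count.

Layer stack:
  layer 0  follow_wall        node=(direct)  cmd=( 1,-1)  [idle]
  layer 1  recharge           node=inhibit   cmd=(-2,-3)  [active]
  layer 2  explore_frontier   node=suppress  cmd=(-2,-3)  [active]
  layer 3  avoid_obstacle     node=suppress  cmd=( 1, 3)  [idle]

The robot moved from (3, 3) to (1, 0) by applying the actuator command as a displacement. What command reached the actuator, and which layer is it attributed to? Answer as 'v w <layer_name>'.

-2 -3 explore_frontier

displacement = (1, 0) − (3, 3) = (-2, -3)
layer 0 (follow_wall) idle — none
layer 1 (recharge) active — inhibits: none
layer 2 (explore_frontier) active — suppresses: (-2, -3)
layer 3 (avoid_obstacle) idle — unchanged: (-2, -3)
→ actuator (-2, -3) — from layer 2 (explore_frontier)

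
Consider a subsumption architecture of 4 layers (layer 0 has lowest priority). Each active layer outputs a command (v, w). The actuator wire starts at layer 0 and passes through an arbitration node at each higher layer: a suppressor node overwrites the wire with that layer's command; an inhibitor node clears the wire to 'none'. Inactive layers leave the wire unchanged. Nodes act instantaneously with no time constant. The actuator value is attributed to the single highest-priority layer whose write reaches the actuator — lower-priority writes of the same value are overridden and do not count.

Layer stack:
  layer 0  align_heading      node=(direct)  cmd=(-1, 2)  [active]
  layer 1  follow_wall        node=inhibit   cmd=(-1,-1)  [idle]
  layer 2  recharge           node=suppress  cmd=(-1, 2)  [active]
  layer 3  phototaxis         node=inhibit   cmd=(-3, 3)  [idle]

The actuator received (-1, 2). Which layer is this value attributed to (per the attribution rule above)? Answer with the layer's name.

L0 align_heading: active, feeds wire = (-1, 2)
L1 follow_wall: idle → wire stays (-1, 2)
L2 recharge: active, suppressor → wire = (-1, 2)
L3 phototaxis: idle → wire stays (-1, 2)
actuator = (-1, 2)
last writer: layer 2 = recharge

recharge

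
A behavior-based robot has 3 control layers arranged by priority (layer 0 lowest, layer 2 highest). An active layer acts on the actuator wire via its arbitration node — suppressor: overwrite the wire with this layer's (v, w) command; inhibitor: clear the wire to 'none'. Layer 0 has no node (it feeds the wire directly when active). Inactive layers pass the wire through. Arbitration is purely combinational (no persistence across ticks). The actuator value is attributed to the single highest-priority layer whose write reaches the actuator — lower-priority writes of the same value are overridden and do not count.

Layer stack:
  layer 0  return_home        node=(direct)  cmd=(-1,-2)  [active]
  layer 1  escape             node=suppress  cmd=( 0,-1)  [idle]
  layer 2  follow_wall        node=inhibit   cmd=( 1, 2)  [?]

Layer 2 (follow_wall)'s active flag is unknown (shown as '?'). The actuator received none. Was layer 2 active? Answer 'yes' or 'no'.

yes

If layer 2 is active=yes:
  actuator would be none
If layer 2 is active=no:
  actuator would be (-1, -2)
Observed none, so layer 2 was active.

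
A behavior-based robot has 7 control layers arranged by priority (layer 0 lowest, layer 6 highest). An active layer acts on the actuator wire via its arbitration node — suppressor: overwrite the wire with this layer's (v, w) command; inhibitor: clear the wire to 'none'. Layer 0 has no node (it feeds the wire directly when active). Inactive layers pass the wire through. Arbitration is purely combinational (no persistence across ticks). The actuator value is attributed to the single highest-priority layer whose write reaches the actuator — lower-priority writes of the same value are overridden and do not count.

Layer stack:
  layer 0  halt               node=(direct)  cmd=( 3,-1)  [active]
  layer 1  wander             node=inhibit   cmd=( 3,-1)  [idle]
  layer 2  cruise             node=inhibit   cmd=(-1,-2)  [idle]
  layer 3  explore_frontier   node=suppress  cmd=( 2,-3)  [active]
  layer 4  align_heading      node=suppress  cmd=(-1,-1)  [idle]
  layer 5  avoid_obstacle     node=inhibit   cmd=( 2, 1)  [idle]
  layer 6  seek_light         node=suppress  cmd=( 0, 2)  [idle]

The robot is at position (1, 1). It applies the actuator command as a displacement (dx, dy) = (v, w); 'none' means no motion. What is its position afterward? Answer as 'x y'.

[0] halt on; wire := (3, -1)
[1] wander off; pass (3, -1)
[2] cruise off; pass (3, -1)
[3] explore_frontier on (suppress); wire := (2, -3)
[4] align_heading off; pass (2, -3)
[5] avoid_obstacle off; pass (2, -3)
[6] seek_light off; pass (2, -3)
output (2, -3)
position: (1, 1) + (2, -3) = (3, -2)

3 -2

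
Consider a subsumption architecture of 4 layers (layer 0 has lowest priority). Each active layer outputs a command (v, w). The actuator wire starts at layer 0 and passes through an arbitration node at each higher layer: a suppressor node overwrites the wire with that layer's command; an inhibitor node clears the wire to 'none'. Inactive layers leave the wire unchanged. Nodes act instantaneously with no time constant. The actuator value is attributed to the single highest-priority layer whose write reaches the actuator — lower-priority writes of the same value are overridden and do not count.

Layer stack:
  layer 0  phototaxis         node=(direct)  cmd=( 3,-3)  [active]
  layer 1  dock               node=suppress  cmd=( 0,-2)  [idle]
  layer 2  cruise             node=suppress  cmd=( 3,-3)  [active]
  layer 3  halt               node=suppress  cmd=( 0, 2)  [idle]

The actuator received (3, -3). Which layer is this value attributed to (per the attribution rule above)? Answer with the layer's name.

cruise

[0] phototaxis on; wire := (3, -3)
[1] dock off; pass (3, -3)
[2] cruise on (suppress); wire := (3, -3)
[3] halt off; pass (3, -3)
output (3, -3)
last writer: layer 2 = cruise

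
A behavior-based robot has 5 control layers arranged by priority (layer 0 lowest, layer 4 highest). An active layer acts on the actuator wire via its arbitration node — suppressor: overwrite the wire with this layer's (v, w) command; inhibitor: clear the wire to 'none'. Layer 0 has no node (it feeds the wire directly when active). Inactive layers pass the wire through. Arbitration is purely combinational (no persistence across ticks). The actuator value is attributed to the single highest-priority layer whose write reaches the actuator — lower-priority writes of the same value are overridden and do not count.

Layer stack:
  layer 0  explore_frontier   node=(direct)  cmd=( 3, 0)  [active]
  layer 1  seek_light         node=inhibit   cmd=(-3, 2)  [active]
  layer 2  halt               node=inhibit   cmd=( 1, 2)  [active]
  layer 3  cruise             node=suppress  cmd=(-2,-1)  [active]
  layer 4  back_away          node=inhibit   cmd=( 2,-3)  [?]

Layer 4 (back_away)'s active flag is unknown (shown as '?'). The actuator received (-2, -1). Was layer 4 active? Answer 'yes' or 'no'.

no

If layer 4 is active=yes:
  actuator would be none
If layer 4 is active=no:
  actuator would be (-2, -1)
Observed (-2, -1), so layer 4 was idle.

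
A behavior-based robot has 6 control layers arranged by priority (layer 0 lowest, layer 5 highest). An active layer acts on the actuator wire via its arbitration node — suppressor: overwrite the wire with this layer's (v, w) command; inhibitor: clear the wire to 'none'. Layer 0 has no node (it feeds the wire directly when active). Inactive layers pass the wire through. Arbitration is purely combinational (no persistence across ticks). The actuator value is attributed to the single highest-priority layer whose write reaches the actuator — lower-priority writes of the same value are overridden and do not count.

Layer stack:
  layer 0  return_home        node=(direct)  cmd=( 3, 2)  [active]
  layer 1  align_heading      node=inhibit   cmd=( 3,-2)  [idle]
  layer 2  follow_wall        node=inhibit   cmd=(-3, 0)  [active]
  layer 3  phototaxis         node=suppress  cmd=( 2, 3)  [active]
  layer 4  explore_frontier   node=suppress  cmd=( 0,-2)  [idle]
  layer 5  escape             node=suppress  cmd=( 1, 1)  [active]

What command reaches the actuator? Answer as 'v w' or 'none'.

L0 return_home: active, feeds wire = (3, 2)
L1 align_heading: idle → wire stays (3, 2)
L2 follow_wall: active, inhibitor → wire = none
L3 phototaxis: active, suppressor → wire = (2, 3)
L4 explore_frontier: idle → wire stays (2, 3)
L5 escape: active, suppressor → wire = (1, 1)
actuator = (1, 1)

1 1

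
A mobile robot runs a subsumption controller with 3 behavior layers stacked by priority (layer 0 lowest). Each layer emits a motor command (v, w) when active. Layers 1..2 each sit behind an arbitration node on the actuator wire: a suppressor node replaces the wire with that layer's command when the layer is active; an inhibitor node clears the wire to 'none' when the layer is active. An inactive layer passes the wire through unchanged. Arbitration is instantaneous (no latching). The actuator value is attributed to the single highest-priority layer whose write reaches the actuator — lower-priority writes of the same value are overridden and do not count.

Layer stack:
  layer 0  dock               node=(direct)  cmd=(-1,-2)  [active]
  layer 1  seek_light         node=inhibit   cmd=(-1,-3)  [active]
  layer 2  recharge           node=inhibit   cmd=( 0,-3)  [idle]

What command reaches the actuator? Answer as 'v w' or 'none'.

none

layer 0 (dock) active — direct: (-1, -2)
layer 1 (seek_light) active — inhibits: none
layer 2 (recharge) idle — unchanged: none
→ actuator none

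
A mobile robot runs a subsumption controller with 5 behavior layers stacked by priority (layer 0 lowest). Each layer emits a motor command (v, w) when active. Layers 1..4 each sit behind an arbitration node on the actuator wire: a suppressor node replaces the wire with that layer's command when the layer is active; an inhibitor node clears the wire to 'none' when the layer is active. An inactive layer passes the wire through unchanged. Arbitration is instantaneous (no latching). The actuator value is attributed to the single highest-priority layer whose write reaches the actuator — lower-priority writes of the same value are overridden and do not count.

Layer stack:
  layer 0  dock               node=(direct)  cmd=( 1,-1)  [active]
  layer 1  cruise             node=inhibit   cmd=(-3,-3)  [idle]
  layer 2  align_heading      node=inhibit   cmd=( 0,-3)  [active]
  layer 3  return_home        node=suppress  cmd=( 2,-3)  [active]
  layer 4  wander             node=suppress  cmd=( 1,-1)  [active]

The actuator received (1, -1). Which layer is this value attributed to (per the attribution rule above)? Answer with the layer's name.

layer 0 (dock) active — direct: (1, -1)
layer 1 (cruise) idle — unchanged: (1, -1)
layer 2 (align_heading) active — inhibits: none
layer 3 (return_home) active — suppresses: (2, -3)
layer 4 (wander) active — suppresses: (1, -1)
→ actuator (1, -1)
last writer: layer 4 = wander

wander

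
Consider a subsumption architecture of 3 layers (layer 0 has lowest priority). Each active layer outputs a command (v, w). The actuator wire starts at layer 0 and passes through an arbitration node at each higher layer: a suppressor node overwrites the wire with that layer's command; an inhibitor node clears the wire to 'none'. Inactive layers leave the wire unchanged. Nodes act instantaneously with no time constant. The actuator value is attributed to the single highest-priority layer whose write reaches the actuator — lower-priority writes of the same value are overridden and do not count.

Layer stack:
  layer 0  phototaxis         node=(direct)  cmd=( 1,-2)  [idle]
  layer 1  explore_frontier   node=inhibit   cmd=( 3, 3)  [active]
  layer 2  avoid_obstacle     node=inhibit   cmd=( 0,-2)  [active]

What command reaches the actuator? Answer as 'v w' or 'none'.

none

[0] phototaxis off; wire := none
[1] explore_frontier on (inhibit); wire := none
[2] avoid_obstacle on (inhibit); wire := none
output none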